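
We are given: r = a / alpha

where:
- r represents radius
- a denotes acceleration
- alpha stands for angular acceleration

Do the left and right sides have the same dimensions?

Yes

r (radius) has dimensions [L].
a (acceleration) has dimensions [L T^-2].
alpha (angular acceleration) has dimensions [T^-2].

Left side: [L]
Right side: [L]

Both sides have the same dimensions, so the equation is dimensionally consistent.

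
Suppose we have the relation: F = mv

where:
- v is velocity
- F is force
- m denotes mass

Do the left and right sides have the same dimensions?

No

v (velocity) has dimensions [L T^-1].
F (force) has dimensions [L M T^-2].
m (mass) has dimensions [M].

Left side: [L M T^-2]
Right side: [L M T^-1]

The two sides have different dimensions, so the equation is NOT dimensionally consistent.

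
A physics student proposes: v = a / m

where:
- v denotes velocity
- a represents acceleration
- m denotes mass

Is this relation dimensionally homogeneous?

No

v (velocity) has dimensions [L T^-1].
a (acceleration) has dimensions [L T^-2].
m (mass) has dimensions [M].

Left side: [L T^-1]
Right side: [L M^-1 T^-2]

The two sides have different dimensions, so the equation is NOT dimensionally consistent.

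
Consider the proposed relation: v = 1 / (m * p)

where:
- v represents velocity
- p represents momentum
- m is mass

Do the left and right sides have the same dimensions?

No

v (velocity) has dimensions [L T^-1].
p (momentum) has dimensions [L M T^-1].
m (mass) has dimensions [M].

Left side: [L T^-1]
Right side: [L^-1 M^-2 T]

The two sides have different dimensions, so the equation is NOT dimensionally consistent.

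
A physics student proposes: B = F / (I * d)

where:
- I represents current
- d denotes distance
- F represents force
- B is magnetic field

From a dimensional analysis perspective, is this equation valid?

Yes

I (current) has dimensions [I].
d (distance) has dimensions [L].
F (force) has dimensions [L M T^-2].
B (magnetic field) has dimensions [I^-1 M T^-2].

Left side: [I^-1 M T^-2]
Right side: [I^-1 M T^-2]

Both sides have the same dimensions, so the equation is dimensionally consistent.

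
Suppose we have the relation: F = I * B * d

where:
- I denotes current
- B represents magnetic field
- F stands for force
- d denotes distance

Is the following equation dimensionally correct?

Yes

I (current) has dimensions [I].
B (magnetic field) has dimensions [I^-1 M T^-2].
F (force) has dimensions [L M T^-2].
d (distance) has dimensions [L].

Left side: [L M T^-2]
Right side: [L M T^-2]

Both sides have the same dimensions, so the equation is dimensionally consistent.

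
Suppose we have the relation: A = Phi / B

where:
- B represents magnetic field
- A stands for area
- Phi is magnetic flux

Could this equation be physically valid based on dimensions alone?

Yes

B (magnetic field) has dimensions [I^-1 M T^-2].
A (area) has dimensions [L^2].
Phi (magnetic flux) has dimensions [I^-1 L^2 M T^-2].

Left side: [L^2]
Right side: [L^2]

Both sides have the same dimensions, so the equation is dimensionally consistent.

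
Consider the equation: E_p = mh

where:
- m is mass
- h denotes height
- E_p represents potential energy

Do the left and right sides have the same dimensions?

No

m (mass) has dimensions [M].
h (height) has dimensions [L].
E_p (potential energy) has dimensions [L^2 M T^-2].

Left side: [L^2 M T^-2]
Right side: [L M]

The two sides have different dimensions, so the equation is NOT dimensionally consistent.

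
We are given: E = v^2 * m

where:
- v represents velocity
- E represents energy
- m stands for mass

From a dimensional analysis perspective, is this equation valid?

Yes

v (velocity) has dimensions [L T^-1].
E (energy) has dimensions [L^2 M T^-2].
m (mass) has dimensions [M].

Left side: [L^2 M T^-2]
Right side: [L^2 M T^-2]

Both sides have the same dimensions, so the equation is dimensionally consistent.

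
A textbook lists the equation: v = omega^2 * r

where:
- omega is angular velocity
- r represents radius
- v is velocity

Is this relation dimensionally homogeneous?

No

omega (angular velocity) has dimensions [T^-1].
r (radius) has dimensions [L].
v (velocity) has dimensions [L T^-1].

Left side: [L T^-1]
Right side: [L T^-2]

The two sides have different dimensions, so the equation is NOT dimensionally consistent.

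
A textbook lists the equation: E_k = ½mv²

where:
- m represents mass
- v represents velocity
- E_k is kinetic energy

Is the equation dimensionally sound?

Yes

m (mass) has dimensions [M].
v (velocity) has dimensions [L T^-1].
E_k (kinetic energy) has dimensions [L^2 M T^-2].

Left side: [L^2 M T^-2]
Right side: [L^2 M T^-2]

Both sides have the same dimensions, so the equation is dimensionally consistent.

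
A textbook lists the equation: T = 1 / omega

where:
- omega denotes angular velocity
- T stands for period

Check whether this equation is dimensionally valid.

Yes

omega (angular velocity) has dimensions [T^-1].
T (period) has dimensions [T].

Left side: [T]
Right side: [T]

Both sides have the same dimensions, so the equation is dimensionally consistent.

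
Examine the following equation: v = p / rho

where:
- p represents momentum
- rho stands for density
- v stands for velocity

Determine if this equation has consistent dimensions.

No

p (momentum) has dimensions [L M T^-1].
rho (density) has dimensions [L^-3 M].
v (velocity) has dimensions [L T^-1].

Left side: [L T^-1]
Right side: [L^4 T^-1]

The two sides have different dimensions, so the equation is NOT dimensionally consistent.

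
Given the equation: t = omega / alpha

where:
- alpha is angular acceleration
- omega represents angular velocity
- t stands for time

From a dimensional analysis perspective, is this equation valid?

Yes

alpha (angular acceleration) has dimensions [T^-2].
omega (angular velocity) has dimensions [T^-1].
t (time) has dimensions [T].

Left side: [T]
Right side: [T]

Both sides have the same dimensions, so the equation is dimensionally consistent.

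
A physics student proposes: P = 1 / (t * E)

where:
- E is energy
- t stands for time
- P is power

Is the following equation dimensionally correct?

No

E (energy) has dimensions [L^2 M T^-2].
t (time) has dimensions [T].
P (power) has dimensions [L^2 M T^-3].

Left side: [L^2 M T^-3]
Right side: [L^-2 M^-1 T]

The two sides have different dimensions, so the equation is NOT dimensionally consistent.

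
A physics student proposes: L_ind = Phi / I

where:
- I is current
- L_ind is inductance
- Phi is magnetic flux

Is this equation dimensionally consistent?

Yes

I (current) has dimensions [I].
L_ind (inductance) has dimensions [I^-2 L^2 M T^-2].
Phi (magnetic flux) has dimensions [I^-1 L^2 M T^-2].

Left side: [I^-2 L^2 M T^-2]
Right side: [I^-2 L^2 M T^-2]

Both sides have the same dimensions, so the equation is dimensionally consistent.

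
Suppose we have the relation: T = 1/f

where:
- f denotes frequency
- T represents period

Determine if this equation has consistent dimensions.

Yes

f (frequency) has dimensions [T^-1].
T (period) has dimensions [T].

Left side: [T]
Right side: [T]

Both sides have the same dimensions, so the equation is dimensionally consistent.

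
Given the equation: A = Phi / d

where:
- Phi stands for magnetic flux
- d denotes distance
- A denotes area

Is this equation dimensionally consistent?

No

Phi (magnetic flux) has dimensions [I^-1 L^2 M T^-2].
d (distance) has dimensions [L].
A (area) has dimensions [L^2].

Left side: [L^2]
Right side: [I^-1 L M T^-2]

The two sides have different dimensions, so the equation is NOT dimensionally consistent.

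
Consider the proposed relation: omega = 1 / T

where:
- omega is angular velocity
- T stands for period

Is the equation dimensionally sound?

Yes

omega (angular velocity) has dimensions [T^-1].
T (period) has dimensions [T].

Left side: [T^-1]
Right side: [T^-1]

Both sides have the same dimensions, so the equation is dimensionally consistent.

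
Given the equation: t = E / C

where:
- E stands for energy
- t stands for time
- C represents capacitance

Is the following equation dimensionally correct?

No

E (energy) has dimensions [L^2 M T^-2].
t (time) has dimensions [T].
C (capacitance) has dimensions [I^2 L^-2 M^-1 T^4].

Left side: [T]
Right side: [I^-2 L^4 M^2 T^-6]

The two sides have different dimensions, so the equation is NOT dimensionally consistent.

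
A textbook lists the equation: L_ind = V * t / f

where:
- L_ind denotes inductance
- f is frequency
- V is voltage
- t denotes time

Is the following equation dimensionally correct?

No

L_ind (inductance) has dimensions [I^-2 L^2 M T^-2].
f (frequency) has dimensions [T^-1].
V (voltage) has dimensions [I^-1 L^2 M T^-3].
t (time) has dimensions [T].

Left side: [I^-2 L^2 M T^-2]
Right side: [I^-1 L^2 M T^-1]

The two sides have different dimensions, so the equation is NOT dimensionally consistent.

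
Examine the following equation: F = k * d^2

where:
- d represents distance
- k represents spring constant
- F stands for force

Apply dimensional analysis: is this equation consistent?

No

d (distance) has dimensions [L].
k (spring constant) has dimensions [M T^-2].
F (force) has dimensions [L M T^-2].

Left side: [L M T^-2]
Right side: [L^2 M T^-2]

The two sides have different dimensions, so the equation is NOT dimensionally consistent.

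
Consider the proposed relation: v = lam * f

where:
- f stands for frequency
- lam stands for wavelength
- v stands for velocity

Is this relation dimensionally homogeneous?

Yes

f (frequency) has dimensions [T^-1].
lam (wavelength) has dimensions [L].
v (velocity) has dimensions [L T^-1].

Left side: [L T^-1]
Right side: [L T^-1]

Both sides have the same dimensions, so the equation is dimensionally consistent.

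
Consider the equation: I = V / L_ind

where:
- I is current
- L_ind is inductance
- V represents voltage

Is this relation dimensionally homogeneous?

No

I (current) has dimensions [I].
L_ind (inductance) has dimensions [I^-2 L^2 M T^-2].
V (voltage) has dimensions [I^-1 L^2 M T^-3].

Left side: [I]
Right side: [I T^-1]

The two sides have different dimensions, so the equation is NOT dimensionally consistent.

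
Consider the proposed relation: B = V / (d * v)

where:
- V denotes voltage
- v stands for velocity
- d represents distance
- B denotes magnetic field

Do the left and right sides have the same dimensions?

Yes

V (voltage) has dimensions [I^-1 L^2 M T^-3].
v (velocity) has dimensions [L T^-1].
d (distance) has dimensions [L].
B (magnetic field) has dimensions [I^-1 M T^-2].

Left side: [I^-1 M T^-2]
Right side: [I^-1 M T^-2]

Both sides have the same dimensions, so the equation is dimensionally consistent.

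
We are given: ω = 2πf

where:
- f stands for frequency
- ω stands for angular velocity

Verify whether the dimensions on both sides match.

Yes

f (frequency) has dimensions [T^-1].
ω (angular velocity) has dimensions [T^-1].

Left side: [T^-1]
Right side: [T^-1]

Both sides have the same dimensions, so the equation is dimensionally consistent.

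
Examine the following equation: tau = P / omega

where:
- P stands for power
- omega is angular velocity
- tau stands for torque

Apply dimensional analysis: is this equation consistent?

Yes

P (power) has dimensions [L^2 M T^-3].
omega (angular velocity) has dimensions [T^-1].
tau (torque) has dimensions [L^2 M T^-2].

Left side: [L^2 M T^-2]
Right side: [L^2 M T^-2]

Both sides have the same dimensions, so the equation is dimensionally consistent.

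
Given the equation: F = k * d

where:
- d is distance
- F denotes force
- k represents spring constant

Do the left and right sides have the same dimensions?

Yes

d (distance) has dimensions [L].
F (force) has dimensions [L M T^-2].
k (spring constant) has dimensions [M T^-2].

Left side: [L M T^-2]
Right side: [L M T^-2]

Both sides have the same dimensions, so the equation is dimensionally consistent.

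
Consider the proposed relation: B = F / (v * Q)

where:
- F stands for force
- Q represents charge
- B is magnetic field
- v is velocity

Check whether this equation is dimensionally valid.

Yes

F (force) has dimensions [L M T^-2].
Q (charge) has dimensions [I T].
B (magnetic field) has dimensions [I^-1 M T^-2].
v (velocity) has dimensions [L T^-1].

Left side: [I^-1 M T^-2]
Right side: [I^-1 M T^-2]

Both sides have the same dimensions, so the equation is dimensionally consistent.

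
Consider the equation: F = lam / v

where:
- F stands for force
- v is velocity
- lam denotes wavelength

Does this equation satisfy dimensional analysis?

No

F (force) has dimensions [L M T^-2].
v (velocity) has dimensions [L T^-1].
lam (wavelength) has dimensions [L].

Left side: [L M T^-2]
Right side: [T]

The two sides have different dimensions, so the equation is NOT dimensionally consistent.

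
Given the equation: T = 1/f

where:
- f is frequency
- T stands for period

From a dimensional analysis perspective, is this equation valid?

Yes

f (frequency) has dimensions [T^-1].
T (period) has dimensions [T].

Left side: [T]
Right side: [T]

Both sides have the same dimensions, so the equation is dimensionally consistent.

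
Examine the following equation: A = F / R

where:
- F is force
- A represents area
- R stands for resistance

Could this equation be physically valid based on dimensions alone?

No

F (force) has dimensions [L M T^-2].
A (area) has dimensions [L^2].
R (resistance) has dimensions [I^-2 L^2 M T^-3].

Left side: [L^2]
Right side: [I^2 L^-1 T]

The two sides have different dimensions, so the equation is NOT dimensionally consistent.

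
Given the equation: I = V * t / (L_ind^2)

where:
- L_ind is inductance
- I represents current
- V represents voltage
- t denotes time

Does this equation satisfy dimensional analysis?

No

L_ind (inductance) has dimensions [I^-2 L^2 M T^-2].
I (current) has dimensions [I].
V (voltage) has dimensions [I^-1 L^2 M T^-3].
t (time) has dimensions [T].

Left side: [I]
Right side: [I^3 L^-2 M^-1 T^2]

The two sides have different dimensions, so the equation is NOT dimensionally consistent.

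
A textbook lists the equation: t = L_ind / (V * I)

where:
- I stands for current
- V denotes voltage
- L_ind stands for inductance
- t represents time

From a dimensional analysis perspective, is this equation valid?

No

I (current) has dimensions [I].
V (voltage) has dimensions [I^-1 L^2 M T^-3].
L_ind (inductance) has dimensions [I^-2 L^2 M T^-2].
t (time) has dimensions [T].

Left side: [T]
Right side: [I^-2 T]

The two sides have different dimensions, so the equation is NOT dimensionally consistent.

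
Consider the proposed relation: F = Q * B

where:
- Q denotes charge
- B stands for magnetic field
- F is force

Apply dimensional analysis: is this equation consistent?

No

Q (charge) has dimensions [I T].
B (magnetic field) has dimensions [I^-1 M T^-2].
F (force) has dimensions [L M T^-2].

Left side: [L M T^-2]
Right side: [M T^-1]

The two sides have different dimensions, so the equation is NOT dimensionally consistent.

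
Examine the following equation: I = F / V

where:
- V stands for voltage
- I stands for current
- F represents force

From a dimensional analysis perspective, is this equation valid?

No

V (voltage) has dimensions [I^-1 L^2 M T^-3].
I (current) has dimensions [I].
F (force) has dimensions [L M T^-2].

Left side: [I]
Right side: [I L^-1 T]

The two sides have different dimensions, so the equation is NOT dimensionally consistent.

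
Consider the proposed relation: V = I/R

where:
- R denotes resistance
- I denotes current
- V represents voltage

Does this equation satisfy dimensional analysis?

No

R (resistance) has dimensions [I^-2 L^2 M T^-3].
I (current) has dimensions [I].
V (voltage) has dimensions [I^-1 L^2 M T^-3].

Left side: [I^-1 L^2 M T^-3]
Right side: [I^3 L^-2 M^-1 T^3]

The two sides have different dimensions, so the equation is NOT dimensionally consistent.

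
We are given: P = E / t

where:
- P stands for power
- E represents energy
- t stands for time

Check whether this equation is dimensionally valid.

Yes

P (power) has dimensions [L^2 M T^-3].
E (energy) has dimensions [L^2 M T^-2].
t (time) has dimensions [T].

Left side: [L^2 M T^-3]
Right side: [L^2 M T^-3]

Both sides have the same dimensions, so the equation is dimensionally consistent.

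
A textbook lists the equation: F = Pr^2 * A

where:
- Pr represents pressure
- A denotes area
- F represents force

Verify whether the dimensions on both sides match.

No

Pr (pressure) has dimensions [L^-1 M T^-2].
A (area) has dimensions [L^2].
F (force) has dimensions [L M T^-2].

Left side: [L M T^-2]
Right side: [M^2 T^-4]

The two sides have different dimensions, so the equation is NOT dimensionally consistent.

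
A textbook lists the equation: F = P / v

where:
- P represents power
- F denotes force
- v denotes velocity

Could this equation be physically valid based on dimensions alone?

Yes

P (power) has dimensions [L^2 M T^-3].
F (force) has dimensions [L M T^-2].
v (velocity) has dimensions [L T^-1].

Left side: [L M T^-2]
Right side: [L M T^-2]

Both sides have the same dimensions, so the equation is dimensionally consistent.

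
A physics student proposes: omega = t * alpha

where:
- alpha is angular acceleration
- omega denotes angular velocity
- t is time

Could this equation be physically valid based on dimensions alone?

Yes

alpha (angular acceleration) has dimensions [T^-2].
omega (angular velocity) has dimensions [T^-1].
t (time) has dimensions [T].

Left side: [T^-1]
Right side: [T^-1]

Both sides have the same dimensions, so the equation is dimensionally consistent.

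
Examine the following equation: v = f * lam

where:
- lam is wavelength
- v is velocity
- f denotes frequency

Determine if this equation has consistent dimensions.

Yes

lam (wavelength) has dimensions [L].
v (velocity) has dimensions [L T^-1].
f (frequency) has dimensions [T^-1].

Left side: [L T^-1]
Right side: [L T^-1]

Both sides have the same dimensions, so the equation is dimensionally consistent.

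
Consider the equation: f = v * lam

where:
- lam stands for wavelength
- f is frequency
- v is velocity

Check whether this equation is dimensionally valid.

No

lam (wavelength) has dimensions [L].
f (frequency) has dimensions [T^-1].
v (velocity) has dimensions [L T^-1].

Left side: [T^-1]
Right side: [L^2 T^-1]

The two sides have different dimensions, so the equation is NOT dimensionally consistent.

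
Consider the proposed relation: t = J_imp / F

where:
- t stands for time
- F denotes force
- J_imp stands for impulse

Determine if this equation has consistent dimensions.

Yes

t (time) has dimensions [T].
F (force) has dimensions [L M T^-2].
J_imp (impulse) has dimensions [L M T^-1].

Left side: [T]
Right side: [T]

Both sides have the same dimensions, so the equation is dimensionally consistent.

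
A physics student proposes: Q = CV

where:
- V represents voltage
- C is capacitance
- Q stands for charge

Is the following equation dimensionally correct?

Yes

V (voltage) has dimensions [I^-1 L^2 M T^-3].
C (capacitance) has dimensions [I^2 L^-2 M^-1 T^4].
Q (charge) has dimensions [I T].

Left side: [I T]
Right side: [I T]

Both sides have the same dimensions, so the equation is dimensionally consistent.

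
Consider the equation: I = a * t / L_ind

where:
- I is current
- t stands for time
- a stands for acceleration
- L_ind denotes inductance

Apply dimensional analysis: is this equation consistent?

No

I (current) has dimensions [I].
t (time) has dimensions [T].
a (acceleration) has dimensions [L T^-2].
L_ind (inductance) has dimensions [I^-2 L^2 M T^-2].

Left side: [I]
Right side: [I^2 L^-1 M^-1 T]

The two sides have different dimensions, so the equation is NOT dimensionally consistent.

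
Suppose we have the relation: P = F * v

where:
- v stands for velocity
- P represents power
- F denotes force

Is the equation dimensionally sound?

Yes

v (velocity) has dimensions [L T^-1].
P (power) has dimensions [L^2 M T^-3].
F (force) has dimensions [L M T^-2].

Left side: [L^2 M T^-3]
Right side: [L^2 M T^-3]

Both sides have the same dimensions, so the equation is dimensionally consistent.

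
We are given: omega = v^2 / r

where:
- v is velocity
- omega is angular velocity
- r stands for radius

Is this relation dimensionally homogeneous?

No

v (velocity) has dimensions [L T^-1].
omega (angular velocity) has dimensions [T^-1].
r (radius) has dimensions [L].

Left side: [T^-1]
Right side: [L T^-2]

The two sides have different dimensions, so the equation is NOT dimensionally consistent.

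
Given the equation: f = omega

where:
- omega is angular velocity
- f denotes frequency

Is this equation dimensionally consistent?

Yes

omega (angular velocity) has dimensions [T^-1].
f (frequency) has dimensions [T^-1].

Left side: [T^-1]
Right side: [T^-1]

Both sides have the same dimensions, so the equation is dimensionally consistent.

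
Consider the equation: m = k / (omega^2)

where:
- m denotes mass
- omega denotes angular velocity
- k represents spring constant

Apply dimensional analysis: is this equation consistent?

Yes

m (mass) has dimensions [M].
omega (angular velocity) has dimensions [T^-1].
k (spring constant) has dimensions [M T^-2].

Left side: [M]
Right side: [M]

Both sides have the same dimensions, so the equation is dimensionally consistent.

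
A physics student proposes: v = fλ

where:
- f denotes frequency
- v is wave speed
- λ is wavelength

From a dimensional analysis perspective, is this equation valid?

Yes

f (frequency) has dimensions [T^-1].
v (wave speed) has dimensions [L T^-1].
λ (wavelength) has dimensions [L].

Left side: [L T^-1]
Right side: [L T^-1]

Both sides have the same dimensions, so the equation is dimensionally consistent.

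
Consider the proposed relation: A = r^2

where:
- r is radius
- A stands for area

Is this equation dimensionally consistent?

Yes

r (radius) has dimensions [L].
A (area) has dimensions [L^2].

Left side: [L^2]
Right side: [L^2]

Both sides have the same dimensions, so the equation is dimensionally consistent.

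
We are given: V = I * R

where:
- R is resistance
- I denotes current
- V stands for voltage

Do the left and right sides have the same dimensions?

Yes

R (resistance) has dimensions [I^-2 L^2 M T^-3].
I (current) has dimensions [I].
V (voltage) has dimensions [I^-1 L^2 M T^-3].

Left side: [I^-1 L^2 M T^-3]
Right side: [I^-1 L^2 M T^-3]

Both sides have the same dimensions, so the equation is dimensionally consistent.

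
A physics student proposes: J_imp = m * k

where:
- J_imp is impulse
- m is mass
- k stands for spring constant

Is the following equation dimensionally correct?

No

J_imp (impulse) has dimensions [L M T^-1].
m (mass) has dimensions [M].
k (spring constant) has dimensions [M T^-2].

Left side: [L M T^-1]
Right side: [M^2 T^-2]

The two sides have different dimensions, so the equation is NOT dimensionally consistent.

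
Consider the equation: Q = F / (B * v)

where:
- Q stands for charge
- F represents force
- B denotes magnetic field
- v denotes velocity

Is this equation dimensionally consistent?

Yes

Q (charge) has dimensions [I T].
F (force) has dimensions [L M T^-2].
B (magnetic field) has dimensions [I^-1 M T^-2].
v (velocity) has dimensions [L T^-1].

Left side: [I T]
Right side: [I T]

Both sides have the same dimensions, so the equation is dimensionally consistent.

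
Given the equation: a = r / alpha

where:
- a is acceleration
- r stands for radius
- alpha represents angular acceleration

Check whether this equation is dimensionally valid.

No

a (acceleration) has dimensions [L T^-2].
r (radius) has dimensions [L].
alpha (angular acceleration) has dimensions [T^-2].

Left side: [L T^-2]
Right side: [L T^2]

The two sides have different dimensions, so the equation is NOT dimensionally consistent.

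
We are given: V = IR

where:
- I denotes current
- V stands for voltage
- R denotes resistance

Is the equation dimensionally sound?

Yes

I (current) has dimensions [I].
V (voltage) has dimensions [I^-1 L^2 M T^-3].
R (resistance) has dimensions [I^-2 L^2 M T^-3].

Left side: [I^-1 L^2 M T^-3]
Right side: [I^-1 L^2 M T^-3]

Both sides have the same dimensions, so the equation is dimensionally consistent.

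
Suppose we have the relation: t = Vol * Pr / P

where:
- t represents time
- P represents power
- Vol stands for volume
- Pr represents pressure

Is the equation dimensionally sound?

Yes

t (time) has dimensions [T].
P (power) has dimensions [L^2 M T^-3].
Vol (volume) has dimensions [L^3].
Pr (pressure) has dimensions [L^-1 M T^-2].

Left side: [T]
Right side: [T]

Both sides have the same dimensions, so the equation is dimensionally consistent.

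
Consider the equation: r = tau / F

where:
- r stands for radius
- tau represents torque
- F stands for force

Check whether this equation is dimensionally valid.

Yes

r (radius) has dimensions [L].
tau (torque) has dimensions [L^2 M T^-2].
F (force) has dimensions [L M T^-2].

Left side: [L]
Right side: [L]

Both sides have the same dimensions, so the equation is dimensionally consistent.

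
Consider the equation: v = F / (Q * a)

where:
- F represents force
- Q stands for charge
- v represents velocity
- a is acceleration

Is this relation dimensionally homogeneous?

No

F (force) has dimensions [L M T^-2].
Q (charge) has dimensions [I T].
v (velocity) has dimensions [L T^-1].
a (acceleration) has dimensions [L T^-2].

Left side: [L T^-1]
Right side: [I^-1 M T^-1]

The two sides have different dimensions, so the equation is NOT dimensionally consistent.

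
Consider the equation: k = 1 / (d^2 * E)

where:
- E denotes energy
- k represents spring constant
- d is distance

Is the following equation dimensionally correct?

No

E (energy) has dimensions [L^2 M T^-2].
k (spring constant) has dimensions [M T^-2].
d (distance) has dimensions [L].

Left side: [M T^-2]
Right side: [L^-4 M^-1 T^2]

The two sides have different dimensions, so the equation is NOT dimensionally consistent.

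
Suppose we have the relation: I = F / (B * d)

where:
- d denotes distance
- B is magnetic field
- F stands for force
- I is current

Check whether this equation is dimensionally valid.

Yes

d (distance) has dimensions [L].
B (magnetic field) has dimensions [I^-1 M T^-2].
F (force) has dimensions [L M T^-2].
I (current) has dimensions [I].

Left side: [I]
Right side: [I]

Both sides have the same dimensions, so the equation is dimensionally consistent.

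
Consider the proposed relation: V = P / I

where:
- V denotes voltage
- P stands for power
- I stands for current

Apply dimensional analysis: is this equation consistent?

Yes

V (voltage) has dimensions [I^-1 L^2 M T^-3].
P (power) has dimensions [L^2 M T^-3].
I (current) has dimensions [I].

Left side: [I^-1 L^2 M T^-3]
Right side: [I^-1 L^2 M T^-3]

Both sides have the same dimensions, so the equation is dimensionally consistent.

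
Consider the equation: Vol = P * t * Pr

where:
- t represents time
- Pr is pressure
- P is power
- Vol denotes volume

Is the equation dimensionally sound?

No

t (time) has dimensions [T].
Pr (pressure) has dimensions [L^-1 M T^-2].
P (power) has dimensions [L^2 M T^-3].
Vol (volume) has dimensions [L^3].

Left side: [L^3]
Right side: [L M^2 T^-4]

The two sides have different dimensions, so the equation is NOT dimensionally consistent.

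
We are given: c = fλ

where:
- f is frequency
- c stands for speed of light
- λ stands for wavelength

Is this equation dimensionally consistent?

Yes

f (frequency) has dimensions [T^-1].
c (speed of light) has dimensions [L T^-1].
λ (wavelength) has dimensions [L].

Left side: [L T^-1]
Right side: [L T^-1]

Both sides have the same dimensions, so the equation is dimensionally consistent.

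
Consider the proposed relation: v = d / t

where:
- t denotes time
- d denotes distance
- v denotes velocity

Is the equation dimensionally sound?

Yes

t (time) has dimensions [T].
d (distance) has dimensions [L].
v (velocity) has dimensions [L T^-1].

Left side: [L T^-1]
Right side: [L T^-1]

Both sides have the same dimensions, so the equation is dimensionally consistent.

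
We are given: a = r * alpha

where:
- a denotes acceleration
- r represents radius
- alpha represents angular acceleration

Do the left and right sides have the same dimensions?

Yes

a (acceleration) has dimensions [L T^-2].
r (radius) has dimensions [L].
alpha (angular acceleration) has dimensions [T^-2].

Left side: [L T^-2]
Right side: [L T^-2]

Both sides have the same dimensions, so the equation is dimensionally consistent.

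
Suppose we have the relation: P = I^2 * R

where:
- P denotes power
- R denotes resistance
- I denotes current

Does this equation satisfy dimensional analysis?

Yes

P (power) has dimensions [L^2 M T^-3].
R (resistance) has dimensions [I^-2 L^2 M T^-3].
I (current) has dimensions [I].

Left side: [L^2 M T^-3]
Right side: [L^2 M T^-3]

Both sides have the same dimensions, so the equation is dimensionally consistent.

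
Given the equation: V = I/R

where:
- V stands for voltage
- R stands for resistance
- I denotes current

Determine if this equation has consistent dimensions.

No

V (voltage) has dimensions [I^-1 L^2 M T^-3].
R (resistance) has dimensions [I^-2 L^2 M T^-3].
I (current) has dimensions [I].

Left side: [I^-1 L^2 M T^-3]
Right side: [I^3 L^-2 M^-1 T^3]

The two sides have different dimensions, so the equation is NOT dimensionally consistent.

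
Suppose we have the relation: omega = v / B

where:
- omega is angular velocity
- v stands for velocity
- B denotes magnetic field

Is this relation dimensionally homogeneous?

No

omega (angular velocity) has dimensions [T^-1].
v (velocity) has dimensions [L T^-1].
B (magnetic field) has dimensions [I^-1 M T^-2].

Left side: [T^-1]
Right side: [I L M^-1 T]

The two sides have different dimensions, so the equation is NOT dimensionally consistent.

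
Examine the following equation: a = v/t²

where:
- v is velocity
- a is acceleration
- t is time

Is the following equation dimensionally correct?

No

v (velocity) has dimensions [L T^-1].
a (acceleration) has dimensions [L T^-2].
t (time) has dimensions [T].

Left side: [L T^-2]
Right side: [L T^-3]

The two sides have different dimensions, so the equation is NOT dimensionally consistent.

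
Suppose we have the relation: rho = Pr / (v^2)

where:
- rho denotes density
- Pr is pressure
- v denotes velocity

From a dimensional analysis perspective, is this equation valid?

Yes

rho (density) has dimensions [L^-3 M].
Pr (pressure) has dimensions [L^-1 M T^-2].
v (velocity) has dimensions [L T^-1].

Left side: [L^-3 M]
Right side: [L^-3 M]

Both sides have the same dimensions, so the equation is dimensionally consistent.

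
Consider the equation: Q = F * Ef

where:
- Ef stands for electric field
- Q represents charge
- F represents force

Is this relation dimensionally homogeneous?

No

Ef (electric field) has dimensions [I^-1 L M T^-3].
Q (charge) has dimensions [I T].
F (force) has dimensions [L M T^-2].

Left side: [I T]
Right side: [I^-1 L^2 M^2 T^-5]

The two sides have different dimensions, so the equation is NOT dimensionally consistent.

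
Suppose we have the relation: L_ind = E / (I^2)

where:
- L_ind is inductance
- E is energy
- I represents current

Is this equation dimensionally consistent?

Yes

L_ind (inductance) has dimensions [I^-2 L^2 M T^-2].
E (energy) has dimensions [L^2 M T^-2].
I (current) has dimensions [I].

Left side: [I^-2 L^2 M T^-2]
Right side: [I^-2 L^2 M T^-2]

Both sides have the same dimensions, so the equation is dimensionally consistent.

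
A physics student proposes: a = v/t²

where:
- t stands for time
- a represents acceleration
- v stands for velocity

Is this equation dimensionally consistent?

No

t (time) has dimensions [T].
a (acceleration) has dimensions [L T^-2].
v (velocity) has dimensions [L T^-1].

Left side: [L T^-2]
Right side: [L T^-3]

The two sides have different dimensions, so the equation is NOT dimensionally consistent.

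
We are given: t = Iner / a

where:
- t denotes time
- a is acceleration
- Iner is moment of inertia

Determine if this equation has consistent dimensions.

No

t (time) has dimensions [T].
a (acceleration) has dimensions [L T^-2].
Iner (moment of inertia) has dimensions [L^2 M].

Left side: [T]
Right side: [L M T^2]

The two sides have different dimensions, so the equation is NOT dimensionally consistent.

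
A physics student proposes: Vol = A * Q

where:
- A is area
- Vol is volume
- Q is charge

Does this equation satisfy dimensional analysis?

No

A (area) has dimensions [L^2].
Vol (volume) has dimensions [L^3].
Q (charge) has dimensions [I T].

Left side: [L^3]
Right side: [I L^2 T]

The two sides have different dimensions, so the equation is NOT dimensionally consistent.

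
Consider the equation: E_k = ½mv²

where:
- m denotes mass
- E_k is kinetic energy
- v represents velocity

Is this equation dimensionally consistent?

Yes

m (mass) has dimensions [M].
E_k (kinetic energy) has dimensions [L^2 M T^-2].
v (velocity) has dimensions [L T^-1].

Left side: [L^2 M T^-2]
Right side: [L^2 M T^-2]

Both sides have the same dimensions, so the equation is dimensionally consistent.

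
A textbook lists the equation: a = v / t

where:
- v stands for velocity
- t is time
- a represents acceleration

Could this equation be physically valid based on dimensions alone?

Yes

v (velocity) has dimensions [L T^-1].
t (time) has dimensions [T].
a (acceleration) has dimensions [L T^-2].

Left side: [L T^-2]
Right side: [L T^-2]

Both sides have the same dimensions, so the equation is dimensionally consistent.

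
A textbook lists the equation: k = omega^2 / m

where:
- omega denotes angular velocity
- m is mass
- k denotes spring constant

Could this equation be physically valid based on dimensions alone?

No

omega (angular velocity) has dimensions [T^-1].
m (mass) has dimensions [M].
k (spring constant) has dimensions [M T^-2].

Left side: [M T^-2]
Right side: [M^-1 T^-2]

The two sides have different dimensions, so the equation is NOT dimensionally consistent.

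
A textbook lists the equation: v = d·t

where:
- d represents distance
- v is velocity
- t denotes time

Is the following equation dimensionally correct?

No

d (distance) has dimensions [L].
v (velocity) has dimensions [L T^-1].
t (time) has dimensions [T].

Left side: [L T^-1]
Right side: [L T]

The two sides have different dimensions, so the equation is NOT dimensionally consistent.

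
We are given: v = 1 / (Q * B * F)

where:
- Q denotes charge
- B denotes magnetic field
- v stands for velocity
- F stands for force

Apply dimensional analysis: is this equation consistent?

No

Q (charge) has dimensions [I T].
B (magnetic field) has dimensions [I^-1 M T^-2].
v (velocity) has dimensions [L T^-1].
F (force) has dimensions [L M T^-2].

Left side: [L T^-1]
Right side: [L^-1 M^-2 T^3]

The two sides have different dimensions, so the equation is NOT dimensionally consistent.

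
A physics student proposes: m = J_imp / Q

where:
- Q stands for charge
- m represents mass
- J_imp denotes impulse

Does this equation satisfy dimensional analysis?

No

Q (charge) has dimensions [I T].
m (mass) has dimensions [M].
J_imp (impulse) has dimensions [L M T^-1].

Left side: [M]
Right side: [I^-1 L M T^-2]

The two sides have different dimensions, so the equation is NOT dimensionally consistent.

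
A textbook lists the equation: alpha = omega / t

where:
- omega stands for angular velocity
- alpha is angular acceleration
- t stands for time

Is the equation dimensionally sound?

Yes

omega (angular velocity) has dimensions [T^-1].
alpha (angular acceleration) has dimensions [T^-2].
t (time) has dimensions [T].

Left side: [T^-2]
Right side: [T^-2]

Both sides have the same dimensions, so the equation is dimensionally consistent.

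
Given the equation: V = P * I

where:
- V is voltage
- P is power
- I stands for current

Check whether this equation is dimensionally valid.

No

V (voltage) has dimensions [I^-1 L^2 M T^-3].
P (power) has dimensions [L^2 M T^-3].
I (current) has dimensions [I].

Left side: [I^-1 L^2 M T^-3]
Right side: [I L^2 M T^-3]

The two sides have different dimensions, so the equation is NOT dimensionally consistent.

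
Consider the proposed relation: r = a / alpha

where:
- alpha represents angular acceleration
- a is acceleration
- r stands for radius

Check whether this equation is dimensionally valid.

Yes

alpha (angular acceleration) has dimensions [T^-2].
a (acceleration) has dimensions [L T^-2].
r (radius) has dimensions [L].

Left side: [L]
Right side: [L]

Both sides have the same dimensions, so the equation is dimensionally consistent.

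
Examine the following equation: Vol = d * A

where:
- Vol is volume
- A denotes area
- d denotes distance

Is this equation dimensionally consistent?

Yes

Vol (volume) has dimensions [L^3].
A (area) has dimensions [L^2].
d (distance) has dimensions [L].

Left side: [L^3]
Right side: [L^3]

Both sides have the same dimensions, so the equation is dimensionally consistent.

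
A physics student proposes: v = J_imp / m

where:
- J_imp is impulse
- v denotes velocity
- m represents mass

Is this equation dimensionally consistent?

Yes

J_imp (impulse) has dimensions [L M T^-1].
v (velocity) has dimensions [L T^-1].
m (mass) has dimensions [M].

Left side: [L T^-1]
Right side: [L T^-1]

Both sides have the same dimensions, so the equation is dimensionally consistent.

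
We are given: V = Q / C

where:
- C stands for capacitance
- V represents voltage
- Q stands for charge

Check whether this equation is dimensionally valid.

Yes

C (capacitance) has dimensions [I^2 L^-2 M^-1 T^4].
V (voltage) has dimensions [I^-1 L^2 M T^-3].
Q (charge) has dimensions [I T].

Left side: [I^-1 L^2 M T^-3]
Right side: [I^-1 L^2 M T^-3]

Both sides have the same dimensions, so the equation is dimensionally consistent.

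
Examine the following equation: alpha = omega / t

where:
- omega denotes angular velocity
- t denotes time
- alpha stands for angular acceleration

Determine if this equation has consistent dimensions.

Yes

omega (angular velocity) has dimensions [T^-1].
t (time) has dimensions [T].
alpha (angular acceleration) has dimensions [T^-2].

Left side: [T^-2]
Right side: [T^-2]

Both sides have the same dimensions, so the equation is dimensionally consistent.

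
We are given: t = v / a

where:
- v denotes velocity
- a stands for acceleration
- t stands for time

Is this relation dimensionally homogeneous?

Yes

v (velocity) has dimensions [L T^-1].
a (acceleration) has dimensions [L T^-2].
t (time) has dimensions [T].

Left side: [T]
Right side: [T]

Both sides have the same dimensions, so the equation is dimensionally consistent.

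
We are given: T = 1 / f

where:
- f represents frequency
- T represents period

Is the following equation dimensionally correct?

Yes

f (frequency) has dimensions [T^-1].
T (period) has dimensions [T].

Left side: [T]
Right side: [T]

Both sides have the same dimensions, so the equation is dimensionally consistent.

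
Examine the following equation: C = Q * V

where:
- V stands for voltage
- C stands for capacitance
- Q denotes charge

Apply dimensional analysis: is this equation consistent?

No

V (voltage) has dimensions [I^-1 L^2 M T^-3].
C (capacitance) has dimensions [I^2 L^-2 M^-1 T^4].
Q (charge) has dimensions [I T].

Left side: [I^2 L^-2 M^-1 T^4]
Right side: [L^2 M T^-2]

The two sides have different dimensions, so the equation is NOT dimensionally consistent.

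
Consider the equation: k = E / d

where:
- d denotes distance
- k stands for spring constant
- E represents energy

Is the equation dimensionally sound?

No

d (distance) has dimensions [L].
k (spring constant) has dimensions [M T^-2].
E (energy) has dimensions [L^2 M T^-2].

Left side: [M T^-2]
Right side: [L M T^-2]

The two sides have different dimensions, so the equation is NOT dimensionally consistent.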